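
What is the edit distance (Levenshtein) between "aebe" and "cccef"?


Computing edit distance: "aebe" -> "cccef"
DP table:
           c    c    c    e    f
      0    1    2    3    4    5
  a   1    1    2    3    4    5
  e   2    2    2    3    3    4
  b   3    3    3    3    4    4
  e   4    4    4    4    3    4
Edit distance = dp[4][5] = 4

4


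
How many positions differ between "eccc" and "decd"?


Comparing "eccc" and "decd" position by position:
  Position 0: 'e' vs 'd' => DIFFER
  Position 1: 'c' vs 'e' => DIFFER
  Position 2: 'c' vs 'c' => same
  Position 3: 'c' vs 'd' => DIFFER
Positions that differ: 3

3


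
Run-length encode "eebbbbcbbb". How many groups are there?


Input: eebbbbcbbb
Scanning for consecutive runs:
  Group 1: 'e' x 2 (positions 0-1)
  Group 2: 'b' x 4 (positions 2-5)
  Group 3: 'c' x 1 (positions 6-6)
  Group 4: 'b' x 3 (positions 7-9)
Total groups: 4

4


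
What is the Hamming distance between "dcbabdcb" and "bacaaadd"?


Comparing "dcbabdcb" and "bacaaadd" position by position:
  Position 0: 'd' vs 'b' => differ
  Position 1: 'c' vs 'a' => differ
  Position 2: 'b' vs 'c' => differ
  Position 3: 'a' vs 'a' => same
  Position 4: 'b' vs 'a' => differ
  Position 5: 'd' vs 'a' => differ
  Position 6: 'c' vs 'd' => differ
  Position 7: 'b' vs 'd' => differ
Total differences (Hamming distance): 7

7


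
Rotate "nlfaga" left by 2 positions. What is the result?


Input: "nlfaga", rotate left by 2
First 2 characters: "nl"
Remaining characters: "faga"
Concatenate remaining + first: "faga" + "nl" = "faganl"

faganl


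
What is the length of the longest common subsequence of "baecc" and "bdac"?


LCS of "baecc" and "bdac"
DP table:
           b    d    a    c
      0    0    0    0    0
  b   0    1    1    1    1
  a   0    1    1    2    2
  e   0    1    1    2    2
  c   0    1    1    2    3
  c   0    1    1    2    3
LCS length = dp[5][4] = 3

3


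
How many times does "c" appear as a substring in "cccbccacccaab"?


Searching for "c" in "cccbccacccaab"
Scanning each position:
  Position 0: "c" => MATCH
  Position 1: "c" => MATCH
  Position 2: "c" => MATCH
  Position 3: "b" => no
  Position 4: "c" => MATCH
  Position 5: "c" => MATCH
  Position 6: "a" => no
  Position 7: "c" => MATCH
  Position 8: "c" => MATCH
  Position 9: "c" => MATCH
  Position 10: "a" => no
  Position 11: "a" => no
  Position 12: "b" => no
Total occurrences: 8

8


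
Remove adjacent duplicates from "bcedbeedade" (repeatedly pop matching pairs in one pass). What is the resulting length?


Input: bcedbeedade
Stack-based adjacent duplicate removal:
  Read 'b': push. Stack: b
  Read 'c': push. Stack: bc
  Read 'e': push. Stack: bce
  Read 'd': push. Stack: bced
  Read 'b': push. Stack: bcedb
  Read 'e': push. Stack: bcedbe
  Read 'e': matches stack top 'e' => pop. Stack: bcedb
  Read 'd': push. Stack: bcedbd
  Read 'a': push. Stack: bcedbda
  Read 'd': push. Stack: bcedbdad
  Read 'e': push. Stack: bcedbdade
Final stack: "bcedbdade" (length 9)

9


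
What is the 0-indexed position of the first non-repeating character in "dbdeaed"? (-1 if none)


Input: dbdeaed
Character frequencies:
  'a': 1
  'b': 1
  'd': 3
  'e': 2
Scanning left to right for freq == 1:
  Position 0 ('d'): freq=3, skip
  Position 1 ('b'): unique! => answer = 1

1


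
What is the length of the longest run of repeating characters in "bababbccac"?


Input: "bababbccac"
Scanning for longest run:
  Position 1 ('a'): new char, reset run to 1
  Position 2 ('b'): new char, reset run to 1
  Position 3 ('a'): new char, reset run to 1
  Position 4 ('b'): new char, reset run to 1
  Position 5 ('b'): continues run of 'b', length=2
  Position 6 ('c'): new char, reset run to 1
  Position 7 ('c'): continues run of 'c', length=2
  Position 8 ('a'): new char, reset run to 1
  Position 9 ('c'): new char, reset run to 1
Longest run: 'b' with length 2

2


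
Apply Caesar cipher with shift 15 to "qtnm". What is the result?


Caesar cipher: shift "qtnm" by 15
  'q' (pos 16) + 15 = pos 5 = 'f'
  't' (pos 19) + 15 = pos 8 = 'i'
  'n' (pos 13) + 15 = pos 2 = 'c'
  'm' (pos 12) + 15 = pos 1 = 'b'
Result: ficb

ficb


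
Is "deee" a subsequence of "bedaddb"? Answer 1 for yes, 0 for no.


Check if "deee" is a subsequence of "bedaddb"
Greedy scan:
  Position 0 ('b'): no match needed
  Position 1 ('e'): no match needed
  Position 2 ('d'): matches sub[0] = 'd'
  Position 3 ('a'): no match needed
  Position 4 ('d'): no match needed
  Position 5 ('d'): no match needed
  Position 6 ('b'): no match needed
Only matched 1/4 characters => not a subsequence

0


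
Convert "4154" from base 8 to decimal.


Input: "4154" in base 8
Positional expansion:
  Digit '4' (value 4) x 8^3 = 2048
  Digit '1' (value 1) x 8^2 = 64
  Digit '5' (value 5) x 8^1 = 40
  Digit '4' (value 4) x 8^0 = 4
Sum = 2156

2156


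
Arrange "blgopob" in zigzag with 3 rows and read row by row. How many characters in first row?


Zigzag "blgopob" into 3 rows:
Placing characters:
  'b' => row 0
  'l' => row 1
  'g' => row 2
  'o' => row 1
  'p' => row 0
  'o' => row 1
  'b' => row 2
Rows:
  Row 0: "bp"
  Row 1: "loo"
  Row 2: "gb"
First row length: 2

2


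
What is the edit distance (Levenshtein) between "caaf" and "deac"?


Computing edit distance: "caaf" -> "deac"
DP table:
           d    e    a    c
      0    1    2    3    4
  c   1    1    2    3    3
  a   2    2    2    2    3
  a   3    3    3    2    3
  f   4    4    4    3    3
Edit distance = dp[4][4] = 3

3


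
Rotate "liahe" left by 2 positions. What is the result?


Input: "liahe", rotate left by 2
First 2 characters: "li"
Remaining characters: "ahe"
Concatenate remaining + first: "ahe" + "li" = "aheli"

aheli


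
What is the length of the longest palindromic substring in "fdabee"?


Input: "fdabee"
Checking substrings for palindromes:
  [4:6] "ee" (len 2) => palindrome
Longest palindromic substring: "ee" with length 2

2


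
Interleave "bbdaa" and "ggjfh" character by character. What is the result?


Interleaving "bbdaa" and "ggjfh":
  Position 0: 'b' from first, 'g' from second => "bg"
  Position 1: 'b' from first, 'g' from second => "bg"
  Position 2: 'd' from first, 'j' from second => "dj"
  Position 3: 'a' from first, 'f' from second => "af"
  Position 4: 'a' from first, 'h' from second => "ah"
Result: bgbgdjafah

bgbgdjafah


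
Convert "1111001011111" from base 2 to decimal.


Input: "1111001011111" in base 2
Positional expansion:
  Digit '1' (value 1) x 2^12 = 4096
  Digit '1' (value 1) x 2^11 = 2048
  Digit '1' (value 1) x 2^10 = 1024
  Digit '1' (value 1) x 2^9 = 512
  Digit '0' (value 0) x 2^8 = 0
  Digit '0' (value 0) x 2^7 = 0
  Digit '1' (value 1) x 2^6 = 64
  Digit '0' (value 0) x 2^5 = 0
  Digit '1' (value 1) x 2^4 = 16
  Digit '1' (value 1) x 2^3 = 8
  Digit '1' (value 1) x 2^2 = 4
  Digit '1' (value 1) x 2^1 = 2
  Digit '1' (value 1) x 2^0 = 1
Sum = 7775

7775


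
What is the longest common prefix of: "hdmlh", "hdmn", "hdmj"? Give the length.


Words: hdmlh, hdmn, hdmj
  Position 0: all 'h' => match
  Position 1: all 'd' => match
  Position 2: all 'm' => match
  Position 3: ('l', 'n', 'j') => mismatch, stop
LCP = "hdm" (length 3)

3


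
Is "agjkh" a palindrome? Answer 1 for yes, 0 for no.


Input: agjkh
Reversed: hkjga
  Compare pos 0 ('a') with pos 4 ('h'): MISMATCH
  Compare pos 1 ('g') with pos 3 ('k'): MISMATCH
Result: not a palindrome

0


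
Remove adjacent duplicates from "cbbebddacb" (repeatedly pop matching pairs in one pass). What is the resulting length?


Input: cbbebddacb
Stack-based adjacent duplicate removal:
  Read 'c': push. Stack: c
  Read 'b': push. Stack: cb
  Read 'b': matches stack top 'b' => pop. Stack: c
  Read 'e': push. Stack: ce
  Read 'b': push. Stack: ceb
  Read 'd': push. Stack: cebd
  Read 'd': matches stack top 'd' => pop. Stack: ceb
  Read 'a': push. Stack: ceba
  Read 'c': push. Stack: cebac
  Read 'b': push. Stack: cebacb
Final stack: "cebacb" (length 6)

6


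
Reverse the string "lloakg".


Input: lloakg
Reading characters right to left:
  Position 5: 'g'
  Position 4: 'k'
  Position 3: 'a'
  Position 2: 'o'
  Position 1: 'l'
  Position 0: 'l'
Reversed: gkaoll

gkaoll


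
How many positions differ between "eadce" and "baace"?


Comparing "eadce" and "baace" position by position:
  Position 0: 'e' vs 'b' => DIFFER
  Position 1: 'a' vs 'a' => same
  Position 2: 'd' vs 'a' => DIFFER
  Position 3: 'c' vs 'c' => same
  Position 4: 'e' vs 'e' => same
Positions that differ: 2

2


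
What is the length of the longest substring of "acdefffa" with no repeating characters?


Input: "acdefffa"
Sliding window (track last position of each char):
  Position 0 ('a'): window [0,0] length 1 -- new best
  Position 1 ('c'): window [0,1] length 2 -- new best
  Position 2 ('d'): window [0,2] length 3 -- new best
  Position 3 ('e'): window [0,3] length 4 -- new best
  Position 4 ('f'): window [0,4] length 5 -- new best
  Position 5 ('f'): repeat (last at 4), move window start to 5
  Position 5 ('f'): window [5,5] length 1
  Position 6 ('f'): repeat (last at 5), move window start to 6
  Position 6 ('f'): window [6,6] length 1
  Position 7 ('a'): window [6,7] length 2
Longest substring with no repeats: "acdef" with length 5

5


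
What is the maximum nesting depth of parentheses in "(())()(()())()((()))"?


Input: "(())()(()())()((()))"
Tracking depth:
  Position 0 '(': depth becomes 1
  Position 1 '(': depth becomes 2
  Position 2 ')': depth becomes 1
  Position 3 ')': depth becomes 0
  Position 4 '(': depth becomes 1
  Position 5 ')': depth becomes 0
  Position 6 '(': depth becomes 1
  Position 7 '(': depth becomes 2
  Position 8 ')': depth becomes 1
  Position 9 '(': depth becomes 2
  Position 10 ')': depth becomes 1
  Position 11 ')': depth becomes 0
  Position 12 '(': depth becomes 1
  Position 13 ')': depth becomes 0
  Position 14 '(': depth becomes 1
  Position 15 '(': depth becomes 2
  Position 16 '(': depth becomes 3
  Position 17 ')': depth becomes 2
  Position 18 ')': depth becomes 1
  Position 19 ')': depth becomes 0
Maximum depth reached: 3

3


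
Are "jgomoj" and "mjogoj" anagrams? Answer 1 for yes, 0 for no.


Strings: "jgomoj", "mjogoj"
Sorted first:  gjjmoo
Sorted second: gjjmoo
Sorted forms match => anagrams

1


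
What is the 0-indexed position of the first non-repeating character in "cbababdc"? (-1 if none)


Input: cbababdc
Character frequencies:
  'a': 2
  'b': 3
  'c': 2
  'd': 1
Scanning left to right for freq == 1:
  Position 0 ('c'): freq=2, skip
  Position 1 ('b'): freq=3, skip
  Position 2 ('a'): freq=2, skip
  Position 3 ('b'): freq=3, skip
  Position 4 ('a'): freq=2, skip
  Position 5 ('b'): freq=3, skip
  Position 6 ('d'): unique! => answer = 6

6


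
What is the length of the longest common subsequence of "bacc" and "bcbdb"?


LCS of "bacc" and "bcbdb"
DP table:
           b    c    b    d    b
      0    0    0    0    0    0
  b   0    1    1    1    1    1
  a   0    1    1    1    1    1
  c   0    1    2    2    2    2
  c   0    1    2    2    2    2
LCS length = dp[4][5] = 2

2


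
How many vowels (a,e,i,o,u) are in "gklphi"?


Input: gklphi
Checking each character:
  'g' at position 0: consonant
  'k' at position 1: consonant
  'l' at position 2: consonant
  'p' at position 3: consonant
  'h' at position 4: consonant
  'i' at position 5: vowel (running total: 1)
Total vowels: 1

1


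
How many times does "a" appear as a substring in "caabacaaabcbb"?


Searching for "a" in "caabacaaabcbb"
Scanning each position:
  Position 0: "c" => no
  Position 1: "a" => MATCH
  Position 2: "a" => MATCH
  Position 3: "b" => no
  Position 4: "a" => MATCH
  Position 5: "c" => no
  Position 6: "a" => MATCH
  Position 7: "a" => MATCH
  Position 8: "a" => MATCH
  Position 9: "b" => no
  Position 10: "c" => no
  Position 11: "b" => no
  Position 12: "b" => no
Total occurrences: 6

6


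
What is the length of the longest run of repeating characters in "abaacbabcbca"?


Input: "abaacbabcbca"
Scanning for longest run:
  Position 1 ('b'): new char, reset run to 1
  Position 2 ('a'): new char, reset run to 1
  Position 3 ('a'): continues run of 'a', length=2
  Position 4 ('c'): new char, reset run to 1
  Position 5 ('b'): new char, reset run to 1
  Position 6 ('a'): new char, reset run to 1
  Position 7 ('b'): new char, reset run to 1
  Position 8 ('c'): new char, reset run to 1
  Position 9 ('b'): new char, reset run to 1
  Position 10 ('c'): new char, reset run to 1
  Position 11 ('a'): new char, reset run to 1
Longest run: 'a' with length 2

2


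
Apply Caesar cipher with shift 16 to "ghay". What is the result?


Caesar cipher: shift "ghay" by 16
  'g' (pos 6) + 16 = pos 22 = 'w'
  'h' (pos 7) + 16 = pos 23 = 'x'
  'a' (pos 0) + 16 = pos 16 = 'q'
  'y' (pos 24) + 16 = pos 14 = 'o'
Result: wxqo

wxqo


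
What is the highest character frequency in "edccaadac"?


Input: edccaadac
Character counts:
  'a': 3
  'c': 3
  'd': 2
  'e': 1
Maximum frequency: 3

3


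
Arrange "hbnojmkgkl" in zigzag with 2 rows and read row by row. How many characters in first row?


Zigzag "hbnojmkgkl" into 2 rows:
Placing characters:
  'h' => row 0
  'b' => row 1
  'n' => row 0
  'o' => row 1
  'j' => row 0
  'm' => row 1
  'k' => row 0
  'g' => row 1
  'k' => row 0
  'l' => row 1
Rows:
  Row 0: "hnjkk"
  Row 1: "bomgl"
First row length: 5

5


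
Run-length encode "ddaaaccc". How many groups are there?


Input: ddaaaccc
Scanning for consecutive runs:
  Group 1: 'd' x 2 (positions 0-1)
  Group 2: 'a' x 3 (positions 2-4)
  Group 3: 'c' x 3 (positions 5-7)
Total groups: 3

3


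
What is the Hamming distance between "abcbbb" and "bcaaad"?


Comparing "abcbbb" and "bcaaad" position by position:
  Position 0: 'a' vs 'b' => differ
  Position 1: 'b' vs 'c' => differ
  Position 2: 'c' vs 'a' => differ
  Position 3: 'b' vs 'a' => differ
  Position 4: 'b' vs 'a' => differ
  Position 5: 'b' vs 'd' => differ
Total differences (Hamming distance): 6

6


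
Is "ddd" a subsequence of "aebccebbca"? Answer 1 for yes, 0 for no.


Check if "ddd" is a subsequence of "aebccebbca"
Greedy scan:
  Position 0 ('a'): no match needed
  Position 1 ('e'): no match needed
  Position 2 ('b'): no match needed
  Position 3 ('c'): no match needed
  Position 4 ('c'): no match needed
  Position 5 ('e'): no match needed
  Position 6 ('b'): no match needed
  Position 7 ('b'): no match needed
  Position 8 ('c'): no match needed
  Position 9 ('a'): no match needed
Only matched 0/3 characters => not a subsequence

0


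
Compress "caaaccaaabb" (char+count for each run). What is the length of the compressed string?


Input: caaaccaaabb
Runs:
  'c' x 1 => "c1"
  'a' x 3 => "a3"
  'c' x 2 => "c2"
  'a' x 3 => "a3"
  'b' x 2 => "b2"
Compressed: "c1a3c2a3b2"
Compressed length: 10

10


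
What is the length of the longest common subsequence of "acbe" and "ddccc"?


LCS of "acbe" and "ddccc"
DP table:
           d    d    c    c    c
      0    0    0    0    0    0
  a   0    0    0    0    0    0
  c   0    0    0    1    1    1
  b   0    0    0    1    1    1
  e   0    0    0    1    1    1
LCS length = dp[4][5] = 1

1


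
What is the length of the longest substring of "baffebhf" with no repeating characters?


Input: "baffebhf"
Sliding window (track last position of each char):
  Position 0 ('b'): window [0,0] length 1 -- new best
  Position 1 ('a'): window [0,1] length 2 -- new best
  Position 2 ('f'): window [0,2] length 3 -- new best
  Position 3 ('f'): repeat (last at 2), move window start to 3
  Position 3 ('f'): window [3,3] length 1
  Position 4 ('e'): window [3,4] length 2
  Position 5 ('b'): window [3,5] length 3
  Position 6 ('h'): window [3,6] length 4 -- new best
  Position 7 ('f'): repeat (last at 3), move window start to 4
  Position 7 ('f'): window [4,7] length 4
Longest substring with no repeats: "febh" with length 4

4


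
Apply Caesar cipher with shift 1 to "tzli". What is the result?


Caesar cipher: shift "tzli" by 1
  't' (pos 19) + 1 = pos 20 = 'u'
  'z' (pos 25) + 1 = pos 0 = 'a'
  'l' (pos 11) + 1 = pos 12 = 'm'
  'i' (pos 8) + 1 = pos 9 = 'j'
Result: uamj

uamj


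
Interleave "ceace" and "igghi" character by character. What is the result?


Interleaving "ceace" and "igghi":
  Position 0: 'c' from first, 'i' from second => "ci"
  Position 1: 'e' from first, 'g' from second => "eg"
  Position 2: 'a' from first, 'g' from second => "ag"
  Position 3: 'c' from first, 'h' from second => "ch"
  Position 4: 'e' from first, 'i' from second => "ei"
Result: ciegagchei

ciegagchei


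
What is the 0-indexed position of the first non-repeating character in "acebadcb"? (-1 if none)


Input: acebadcb
Character frequencies:
  'a': 2
  'b': 2
  'c': 2
  'd': 1
  'e': 1
Scanning left to right for freq == 1:
  Position 0 ('a'): freq=2, skip
  Position 1 ('c'): freq=2, skip
  Position 2 ('e'): unique! => answer = 2

2


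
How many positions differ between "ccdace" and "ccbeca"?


Comparing "ccdace" and "ccbeca" position by position:
  Position 0: 'c' vs 'c' => same
  Position 1: 'c' vs 'c' => same
  Position 2: 'd' vs 'b' => DIFFER
  Position 3: 'a' vs 'e' => DIFFER
  Position 4: 'c' vs 'c' => same
  Position 5: 'e' vs 'a' => DIFFER
Positions that differ: 3

3


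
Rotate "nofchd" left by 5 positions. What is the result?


Input: "nofchd", rotate left by 5
First 5 characters: "nofch"
Remaining characters: "d"
Concatenate remaining + first: "d" + "nofch" = "dnofch"

dnofch


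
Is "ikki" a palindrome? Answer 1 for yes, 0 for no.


Input: ikki
Reversed: ikki
  Compare pos 0 ('i') with pos 3 ('i'): match
  Compare pos 1 ('k') with pos 2 ('k'): match
Result: palindrome

1


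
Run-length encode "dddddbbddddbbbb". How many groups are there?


Input: dddddbbddddbbbb
Scanning for consecutive runs:
  Group 1: 'd' x 5 (positions 0-4)
  Group 2: 'b' x 2 (positions 5-6)
  Group 3: 'd' x 4 (positions 7-10)
  Group 4: 'b' x 4 (positions 11-14)
Total groups: 4

4


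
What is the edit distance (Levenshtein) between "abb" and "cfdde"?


Computing edit distance: "abb" -> "cfdde"
DP table:
           c    f    d    d    e
      0    1    2    3    4    5
  a   1    1    2    3    4    5
  b   2    2    2    3    4    5
  b   3    3    3    3    4    5
Edit distance = dp[3][5] = 5

5


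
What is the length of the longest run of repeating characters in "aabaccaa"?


Input: "aabaccaa"
Scanning for longest run:
  Position 1 ('a'): continues run of 'a', length=2
  Position 2 ('b'): new char, reset run to 1
  Position 3 ('a'): new char, reset run to 1
  Position 4 ('c'): new char, reset run to 1
  Position 5 ('c'): continues run of 'c', length=2
  Position 6 ('a'): new char, reset run to 1
  Position 7 ('a'): continues run of 'a', length=2
Longest run: 'a' with length 2

2


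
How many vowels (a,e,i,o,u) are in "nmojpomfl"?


Input: nmojpomfl
Checking each character:
  'n' at position 0: consonant
  'm' at position 1: consonant
  'o' at position 2: vowel (running total: 1)
  'j' at position 3: consonant
  'p' at position 4: consonant
  'o' at position 5: vowel (running total: 2)
  'm' at position 6: consonant
  'f' at position 7: consonant
  'l' at position 8: consonant
Total vowels: 2

2


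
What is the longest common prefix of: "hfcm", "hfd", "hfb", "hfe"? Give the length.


Words: hfcm, hfd, hfb, hfe
  Position 0: all 'h' => match
  Position 1: all 'f' => match
  Position 2: ('c', 'd', 'b', 'e') => mismatch, stop
LCP = "hf" (length 2)

2


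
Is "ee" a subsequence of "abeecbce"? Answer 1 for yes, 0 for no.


Check if "ee" is a subsequence of "abeecbce"
Greedy scan:
  Position 0 ('a'): no match needed
  Position 1 ('b'): no match needed
  Position 2 ('e'): matches sub[0] = 'e'
  Position 3 ('e'): matches sub[1] = 'e'
  Position 4 ('c'): no match needed
  Position 5 ('b'): no match needed
  Position 6 ('c'): no match needed
  Position 7 ('e'): no match needed
All 2 characters matched => is a subsequence

1


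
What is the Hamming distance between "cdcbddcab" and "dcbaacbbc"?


Comparing "cdcbddcab" and "dcbaacbbc" position by position:
  Position 0: 'c' vs 'd' => differ
  Position 1: 'd' vs 'c' => differ
  Position 2: 'c' vs 'b' => differ
  Position 3: 'b' vs 'a' => differ
  Position 4: 'd' vs 'a' => differ
  Position 5: 'd' vs 'c' => differ
  Position 6: 'c' vs 'b' => differ
  Position 7: 'a' vs 'b' => differ
  Position 8: 'b' vs 'c' => differ
Total differences (Hamming distance): 9

9


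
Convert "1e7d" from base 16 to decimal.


Input: "1e7d" in base 16
Positional expansion:
  Digit '1' (value 1) x 16^3 = 4096
  Digit 'e' (value 14) x 16^2 = 3584
  Digit '7' (value 7) x 16^1 = 112
  Digit 'd' (value 13) x 16^0 = 13
Sum = 7805

7805


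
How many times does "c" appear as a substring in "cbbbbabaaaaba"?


Searching for "c" in "cbbbbabaaaaba"
Scanning each position:
  Position 0: "c" => MATCH
  Position 1: "b" => no
  Position 2: "b" => no
  Position 3: "b" => no
  Position 4: "b" => no
  Position 5: "a" => no
  Position 6: "b" => no
  Position 7: "a" => no
  Position 8: "a" => no
  Position 9: "a" => no
  Position 10: "a" => no
  Position 11: "b" => no
  Position 12: "a" => no
Total occurrences: 1

1


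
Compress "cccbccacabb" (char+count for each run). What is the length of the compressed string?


Input: cccbccacabb
Runs:
  'c' x 3 => "c3"
  'b' x 1 => "b1"
  'c' x 2 => "c2"
  'a' x 1 => "a1"
  'c' x 1 => "c1"
  'a' x 1 => "a1"
  'b' x 2 => "b2"
Compressed: "c3b1c2a1c1a1b2"
Compressed length: 14

14


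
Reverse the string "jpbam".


Input: jpbam
Reading characters right to left:
  Position 4: 'm'
  Position 3: 'a'
  Position 2: 'b'
  Position 1: 'p'
  Position 0: 'j'
Reversed: mabpj

mabpj


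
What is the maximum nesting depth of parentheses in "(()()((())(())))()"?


Input: "(()()((())(())))()"
Tracking depth:
  Position 0 '(': depth becomes 1
  Position 1 '(': depth becomes 2
  Position 2 ')': depth becomes 1
  Position 3 '(': depth becomes 2
  Position 4 ')': depth becomes 1
  Position 5 '(': depth becomes 2
  Position 6 '(': depth becomes 3
  Position 7 '(': depth becomes 4
  Position 8 ')': depth becomes 3
  Position 9 ')': depth becomes 2
  Position 10 '(': depth becomes 3
  Position 11 '(': depth becomes 4
  Position 12 ')': depth becomes 3
  Position 13 ')': depth becomes 2
  Position 14 ')': depth becomes 1
  Position 15 ')': depth becomes 0
  Position 16 '(': depth becomes 1
  Position 17 ')': depth becomes 0
Maximum depth reached: 4

4


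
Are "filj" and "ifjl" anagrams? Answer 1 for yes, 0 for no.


Strings: "filj", "ifjl"
Sorted first:  fijl
Sorted second: fijl
Sorted forms match => anagrams

1


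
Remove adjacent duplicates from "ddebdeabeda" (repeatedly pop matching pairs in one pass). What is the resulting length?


Input: ddebdeabeda
Stack-based adjacent duplicate removal:
  Read 'd': push. Stack: d
  Read 'd': matches stack top 'd' => pop. Stack: (empty)
  Read 'e': push. Stack: e
  Read 'b': push. Stack: eb
  Read 'd': push. Stack: ebd
  Read 'e': push. Stack: ebde
  Read 'a': push. Stack: ebdea
  Read 'b': push. Stack: ebdeab
  Read 'e': push. Stack: ebdeabe
  Read 'd': push. Stack: ebdeabed
  Read 'a': push. Stack: ebdeabeda
Final stack: "ebdeabeda" (length 9)

9


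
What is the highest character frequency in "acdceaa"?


Input: acdceaa
Character counts:
  'a': 3
  'c': 2
  'd': 1
  'e': 1
Maximum frequency: 3

3


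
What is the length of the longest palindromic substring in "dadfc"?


Input: "dadfc"
Checking substrings for palindromes:
  [0:3] "dad" (len 3) => palindrome
Longest palindromic substring: "dad" with length 3

3


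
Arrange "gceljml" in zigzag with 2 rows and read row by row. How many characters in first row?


Zigzag "gceljml" into 2 rows:
Placing characters:
  'g' => row 0
  'c' => row 1
  'e' => row 0
  'l' => row 1
  'j' => row 0
  'm' => row 1
  'l' => row 0
Rows:
  Row 0: "gejl"
  Row 1: "clm"
First row length: 4

4


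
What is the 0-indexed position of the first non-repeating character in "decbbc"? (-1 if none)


Input: decbbc
Character frequencies:
  'b': 2
  'c': 2
  'd': 1
  'e': 1
Scanning left to right for freq == 1:
  Position 0 ('d'): unique! => answer = 0

0


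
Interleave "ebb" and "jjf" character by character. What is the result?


Interleaving "ebb" and "jjf":
  Position 0: 'e' from first, 'j' from second => "ej"
  Position 1: 'b' from first, 'j' from second => "bj"
  Position 2: 'b' from first, 'f' from second => "bf"
Result: ejbjbf

ejbjbf


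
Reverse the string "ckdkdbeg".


Input: ckdkdbeg
Reading characters right to left:
  Position 7: 'g'
  Position 6: 'e'
  Position 5: 'b'
  Position 4: 'd'
  Position 3: 'k'
  Position 2: 'd'
  Position 1: 'k'
  Position 0: 'c'
Reversed: gebdkdkc

gebdkdkc


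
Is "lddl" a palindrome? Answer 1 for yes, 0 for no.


Input: lddl
Reversed: lddl
  Compare pos 0 ('l') with pos 3 ('l'): match
  Compare pos 1 ('d') with pos 2 ('d'): match
Result: palindrome

1


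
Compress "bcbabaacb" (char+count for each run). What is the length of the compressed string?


Input: bcbabaacb
Runs:
  'b' x 1 => "b1"
  'c' x 1 => "c1"
  'b' x 1 => "b1"
  'a' x 1 => "a1"
  'b' x 1 => "b1"
  'a' x 2 => "a2"
  'c' x 1 => "c1"
  'b' x 1 => "b1"
Compressed: "b1c1b1a1b1a2c1b1"
Compressed length: 16

16


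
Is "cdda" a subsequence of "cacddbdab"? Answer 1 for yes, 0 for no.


Check if "cdda" is a subsequence of "cacddbdab"
Greedy scan:
  Position 0 ('c'): matches sub[0] = 'c'
  Position 1 ('a'): no match needed
  Position 2 ('c'): no match needed
  Position 3 ('d'): matches sub[1] = 'd'
  Position 4 ('d'): matches sub[2] = 'd'
  Position 5 ('b'): no match needed
  Position 6 ('d'): no match needed
  Position 7 ('a'): matches sub[3] = 'a'
  Position 8 ('b'): no match needed
All 4 characters matched => is a subsequence

1


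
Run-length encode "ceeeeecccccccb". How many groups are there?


Input: ceeeeecccccccb
Scanning for consecutive runs:
  Group 1: 'c' x 1 (positions 0-0)
  Group 2: 'e' x 5 (positions 1-5)
  Group 3: 'c' x 7 (positions 6-12)
  Group 4: 'b' x 1 (positions 13-13)
Total groups: 4

4


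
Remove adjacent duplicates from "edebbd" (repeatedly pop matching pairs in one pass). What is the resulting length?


Input: edebbd
Stack-based adjacent duplicate removal:
  Read 'e': push. Stack: e
  Read 'd': push. Stack: ed
  Read 'e': push. Stack: ede
  Read 'b': push. Stack: edeb
  Read 'b': matches stack top 'b' => pop. Stack: ede
  Read 'd': push. Stack: eded
Final stack: "eded" (length 4)

4


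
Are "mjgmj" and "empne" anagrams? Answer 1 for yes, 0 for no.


Strings: "mjgmj", "empne"
Sorted first:  gjjmm
Sorted second: eemnp
Differ at position 0: 'g' vs 'e' => not anagrams

0


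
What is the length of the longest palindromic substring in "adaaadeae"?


Input: "adaaadeae"
Checking substrings for palindromes:
  [1:6] "daaad" (len 5) => palindrome
  [0:3] "ada" (len 3) => palindrome
  [2:5] "aaa" (len 3) => palindrome
  [6:9] "eae" (len 3) => palindrome
  [2:4] "aa" (len 2) => palindrome
  [3:5] "aa" (len 2) => palindrome
Longest palindromic substring: "daaad" with length 5

5


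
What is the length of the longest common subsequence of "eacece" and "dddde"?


LCS of "eacece" and "dddde"
DP table:
           d    d    d    d    e
      0    0    0    0    0    0
  e   0    0    0    0    0    1
  a   0    0    0    0    0    1
  c   0    0    0    0    0    1
  e   0    0    0    0    0    1
  c   0    0    0    0    0    1
  e   0    0    0    0    0    1
LCS length = dp[6][5] = 1

1


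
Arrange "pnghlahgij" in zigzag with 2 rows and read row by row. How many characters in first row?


Zigzag "pnghlahgij" into 2 rows:
Placing characters:
  'p' => row 0
  'n' => row 1
  'g' => row 0
  'h' => row 1
  'l' => row 0
  'a' => row 1
  'h' => row 0
  'g' => row 1
  'i' => row 0
  'j' => row 1
Rows:
  Row 0: "pglhi"
  Row 1: "nhagj"
First row length: 5

5


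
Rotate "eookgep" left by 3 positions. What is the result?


Input: "eookgep", rotate left by 3
First 3 characters: "eoo"
Remaining characters: "kgep"
Concatenate remaining + first: "kgep" + "eoo" = "kgepeoo"

kgepeoo


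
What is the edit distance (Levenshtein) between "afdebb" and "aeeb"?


Computing edit distance: "afdebb" -> "aeeb"
DP table:
           a    e    e    b
      0    1    2    3    4
  a   1    0    1    2    3
  f   2    1    1    2    3
  d   3    2    2    2    3
  e   4    3    2    2    3
  b   5    4    3    3    2
  b   6    5    4    4    3
Edit distance = dp[6][4] = 3

3


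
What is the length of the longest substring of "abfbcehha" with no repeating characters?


Input: "abfbcehha"
Sliding window (track last position of each char):
  Position 0 ('a'): window [0,0] length 1 -- new best
  Position 1 ('b'): window [0,1] length 2 -- new best
  Position 2 ('f'): window [0,2] length 3 -- new best
  Position 3 ('b'): repeat (last at 1), move window start to 2
  Position 3 ('b'): window [2,3] length 2
  Position 4 ('c'): window [2,4] length 3
  Position 5 ('e'): window [2,5] length 4 -- new best
  Position 6 ('h'): window [2,6] length 5 -- new best
  Position 7 ('h'): repeat (last at 6), move window start to 7
  Position 7 ('h'): window [7,7] length 1
  Position 8 ('a'): window [7,8] length 2
Longest substring with no repeats: "fbceh" with length 5

5


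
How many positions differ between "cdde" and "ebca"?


Comparing "cdde" and "ebca" position by position:
  Position 0: 'c' vs 'e' => DIFFER
  Position 1: 'd' vs 'b' => DIFFER
  Position 2: 'd' vs 'c' => DIFFER
  Position 3: 'e' vs 'a' => DIFFER
Positions that differ: 4

4


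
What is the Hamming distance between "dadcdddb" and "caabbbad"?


Comparing "dadcdddb" and "caabbbad" position by position:
  Position 0: 'd' vs 'c' => differ
  Position 1: 'a' vs 'a' => same
  Position 2: 'd' vs 'a' => differ
  Position 3: 'c' vs 'b' => differ
  Position 4: 'd' vs 'b' => differ
  Position 5: 'd' vs 'b' => differ
  Position 6: 'd' vs 'a' => differ
  Position 7: 'b' vs 'd' => differ
Total differences (Hamming distance): 7

7


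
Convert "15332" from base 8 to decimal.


Input: "15332" in base 8
Positional expansion:
  Digit '1' (value 1) x 8^4 = 4096
  Digit '5' (value 5) x 8^3 = 2560
  Digit '3' (value 3) x 8^2 = 192
  Digit '3' (value 3) x 8^1 = 24
  Digit '2' (value 2) x 8^0 = 2
Sum = 6874

6874


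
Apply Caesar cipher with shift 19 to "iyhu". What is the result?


Caesar cipher: shift "iyhu" by 19
  'i' (pos 8) + 19 = pos 1 = 'b'
  'y' (pos 24) + 19 = pos 17 = 'r'
  'h' (pos 7) + 19 = pos 0 = 'a'
  'u' (pos 20) + 19 = pos 13 = 'n'
Result: bran

bran


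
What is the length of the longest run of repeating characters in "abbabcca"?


Input: "abbabcca"
Scanning for longest run:
  Position 1 ('b'): new char, reset run to 1
  Position 2 ('b'): continues run of 'b', length=2
  Position 3 ('a'): new char, reset run to 1
  Position 4 ('b'): new char, reset run to 1
  Position 5 ('c'): new char, reset run to 1
  Position 6 ('c'): continues run of 'c', length=2
  Position 7 ('a'): new char, reset run to 1
Longest run: 'b' with length 2

2


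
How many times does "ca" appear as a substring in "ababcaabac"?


Searching for "ca" in "ababcaabac"
Scanning each position:
  Position 0: "ab" => no
  Position 1: "ba" => no
  Position 2: "ab" => no
  Position 3: "bc" => no
  Position 4: "ca" => MATCH
  Position 5: "aa" => no
  Position 6: "ab" => no
  Position 7: "ba" => no
  Position 8: "ac" => no
Total occurrences: 1

1


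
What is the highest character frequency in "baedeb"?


Input: baedeb
Character counts:
  'a': 1
  'b': 2
  'd': 1
  'e': 2
Maximum frequency: 2

2


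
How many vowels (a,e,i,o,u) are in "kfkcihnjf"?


Input: kfkcihnjf
Checking each character:
  'k' at position 0: consonant
  'f' at position 1: consonant
  'k' at position 2: consonant
  'c' at position 3: consonant
  'i' at position 4: vowel (running total: 1)
  'h' at position 5: consonant
  'n' at position 6: consonant
  'j' at position 7: consonant
  'f' at position 8: consonant
Total vowels: 1

1


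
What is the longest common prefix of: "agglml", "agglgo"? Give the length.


Words: agglml, agglgo
  Position 0: all 'a' => match
  Position 1: all 'g' => match
  Position 2: all 'g' => match
  Position 3: all 'l' => match
  Position 4: ('m', 'g') => mismatch, stop
LCP = "aggl" (length 4)

4


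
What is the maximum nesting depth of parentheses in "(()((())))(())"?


Input: "(()((())))(())"
Tracking depth:
  Position 0 '(': depth becomes 1
  Position 1 '(': depth becomes 2
  Position 2 ')': depth becomes 1
  Position 3 '(': depth becomes 2
  Position 4 '(': depth becomes 3
  Position 5 '(': depth becomes 4
  Position 6 ')': depth becomes 3
  Position 7 ')': depth becomes 2
  Position 8 ')': depth becomes 1
  Position 9 ')': depth becomes 0
  Position 10 '(': depth becomes 1
  Position 11 '(': depth becomes 2
  Position 12 ')': depth becomes 1
  Position 13 ')': depth becomes 0
Maximum depth reached: 4

4


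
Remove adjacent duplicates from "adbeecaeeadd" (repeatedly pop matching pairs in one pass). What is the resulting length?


Input: adbeecaeeadd
Stack-based adjacent duplicate removal:
  Read 'a': push. Stack: a
  Read 'd': push. Stack: ad
  Read 'b': push. Stack: adb
  Read 'e': push. Stack: adbe
  Read 'e': matches stack top 'e' => pop. Stack: adb
  Read 'c': push. Stack: adbc
  Read 'a': push. Stack: adbca
  Read 'e': push. Stack: adbcae
  Read 'e': matches stack top 'e' => pop. Stack: adbca
  Read 'a': matches stack top 'a' => pop. Stack: adbc
  Read 'd': push. Stack: adbcd
  Read 'd': matches stack top 'd' => pop. Stack: adbc
Final stack: "adbc" (length 4)

4


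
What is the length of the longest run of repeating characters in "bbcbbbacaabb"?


Input: "bbcbbbacaabb"
Scanning for longest run:
  Position 1 ('b'): continues run of 'b', length=2
  Position 2 ('c'): new char, reset run to 1
  Position 3 ('b'): new char, reset run to 1
  Position 4 ('b'): continues run of 'b', length=2
  Position 5 ('b'): continues run of 'b', length=3
  Position 6 ('a'): new char, reset run to 1
  Position 7 ('c'): new char, reset run to 1
  Position 8 ('a'): new char, reset run to 1
  Position 9 ('a'): continues run of 'a', length=2
  Position 10 ('b'): new char, reset run to 1
  Position 11 ('b'): continues run of 'b', length=2
Longest run: 'b' with length 3

3


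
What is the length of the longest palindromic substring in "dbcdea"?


Input: "dbcdea"
Checking substrings for palindromes:
  No multi-char palindromic substrings found
Longest palindromic substring: "d" with length 1

1


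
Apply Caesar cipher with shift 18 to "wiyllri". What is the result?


Caesar cipher: shift "wiyllri" by 18
  'w' (pos 22) + 18 = pos 14 = 'o'
  'i' (pos 8) + 18 = pos 0 = 'a'
  'y' (pos 24) + 18 = pos 16 = 'q'
  'l' (pos 11) + 18 = pos 3 = 'd'
  'l' (pos 11) + 18 = pos 3 = 'd'
  'r' (pos 17) + 18 = pos 9 = 'j'
  'i' (pos 8) + 18 = pos 0 = 'a'
Result: oaqddja

oaqddja


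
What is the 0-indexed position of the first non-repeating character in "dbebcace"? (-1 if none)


Input: dbebcace
Character frequencies:
  'a': 1
  'b': 2
  'c': 2
  'd': 1
  'e': 2
Scanning left to right for freq == 1:
  Position 0 ('d'): unique! => answer = 0

0


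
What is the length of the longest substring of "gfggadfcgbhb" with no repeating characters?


Input: "gfggadfcgbhb"
Sliding window (track last position of each char):
  Position 0 ('g'): window [0,0] length 1 -- new best
  Position 1 ('f'): window [0,1] length 2 -- new best
  Position 2 ('g'): repeat (last at 0), move window start to 1
  Position 2 ('g'): window [1,2] length 2
  Position 3 ('g'): repeat (last at 2), move window start to 3
  Position 3 ('g'): window [3,3] length 1
  Position 4 ('a'): window [3,4] length 2
  Position 5 ('d'): window [3,5] length 3 -- new best
  Position 6 ('f'): window [3,6] length 4 -- new best
  Position 7 ('c'): window [3,7] length 5 -- new best
  Position 8 ('g'): repeat (last at 3), move window start to 4
  Position 8 ('g'): window [4,8] length 5
  Position 9 ('b'): window [4,9] length 6 -- new best
  Position 10 ('h'): window [4,10] length 7 -- new best
  Position 11 ('b'): repeat (last at 9), move window start to 10
  Position 11 ('b'): window [10,11] length 2
Longest substring with no repeats: "adfcgbh" with length 7

7


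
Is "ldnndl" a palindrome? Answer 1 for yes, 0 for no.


Input: ldnndl
Reversed: ldnndl
  Compare pos 0 ('l') with pos 5 ('l'): match
  Compare pos 1 ('d') with pos 4 ('d'): match
  Compare pos 2 ('n') with pos 3 ('n'): match
Result: palindrome

1


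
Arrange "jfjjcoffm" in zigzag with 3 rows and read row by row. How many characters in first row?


Zigzag "jfjjcoffm" into 3 rows:
Placing characters:
  'j' => row 0
  'f' => row 1
  'j' => row 2
  'j' => row 1
  'c' => row 0
  'o' => row 1
  'f' => row 2
  'f' => row 1
  'm' => row 0
Rows:
  Row 0: "jcm"
  Row 1: "fjof"
  Row 2: "jf"
First row length: 3

3


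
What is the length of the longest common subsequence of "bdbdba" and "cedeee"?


LCS of "bdbdba" and "cedeee"
DP table:
           c    e    d    e    e    e
      0    0    0    0    0    0    0
  b   0    0    0    0    0    0    0
  d   0    0    0    1    1    1    1
  b   0    0    0    1    1    1    1
  d   0    0    0    1    1    1    1
  b   0    0    0    1    1    1    1
  a   0    0    0    1    1    1    1
LCS length = dp[6][6] = 1

1


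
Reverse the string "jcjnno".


Input: jcjnno
Reading characters right to left:
  Position 5: 'o'
  Position 4: 'n'
  Position 3: 'n'
  Position 2: 'j'
  Position 1: 'c'
  Position 0: 'j'
Reversed: onnjcj

onnjcj


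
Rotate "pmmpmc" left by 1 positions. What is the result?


Input: "pmmpmc", rotate left by 1
First 1 characters: "p"
Remaining characters: "mmpmc"
Concatenate remaining + first: "mmpmc" + "p" = "mmpmcp"

mmpmcp


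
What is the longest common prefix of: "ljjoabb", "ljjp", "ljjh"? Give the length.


Words: ljjoabb, ljjp, ljjh
  Position 0: all 'l' => match
  Position 1: all 'j' => match
  Position 2: all 'j' => match
  Position 3: ('o', 'p', 'h') => mismatch, stop
LCP = "ljj" (length 3)

3


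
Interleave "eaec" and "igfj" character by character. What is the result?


Interleaving "eaec" and "igfj":
  Position 0: 'e' from first, 'i' from second => "ei"
  Position 1: 'a' from first, 'g' from second => "ag"
  Position 2: 'e' from first, 'f' from second => "ef"
  Position 3: 'c' from first, 'j' from second => "cj"
Result: eiagefcj

eiagefcj


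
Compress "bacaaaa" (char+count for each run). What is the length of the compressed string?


Input: bacaaaa
Runs:
  'b' x 1 => "b1"
  'a' x 1 => "a1"
  'c' x 1 => "c1"
  'a' x 4 => "a4"
Compressed: "b1a1c1a4"
Compressed length: 8

8


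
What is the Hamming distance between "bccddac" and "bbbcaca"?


Comparing "bccddac" and "bbbcaca" position by position:
  Position 0: 'b' vs 'b' => same
  Position 1: 'c' vs 'b' => differ
  Position 2: 'c' vs 'b' => differ
  Position 3: 'd' vs 'c' => differ
  Position 4: 'd' vs 'a' => differ
  Position 5: 'a' vs 'c' => differ
  Position 6: 'c' vs 'a' => differ
Total differences (Hamming distance): 6

6


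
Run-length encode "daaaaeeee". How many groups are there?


Input: daaaaeeee
Scanning for consecutive runs:
  Group 1: 'd' x 1 (positions 0-0)
  Group 2: 'a' x 4 (positions 1-4)
  Group 3: 'e' x 4 (positions 5-8)
Total groups: 3

3


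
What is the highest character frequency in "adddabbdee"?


Input: adddabbdee
Character counts:
  'a': 2
  'b': 2
  'd': 4
  'e': 2
Maximum frequency: 4

4


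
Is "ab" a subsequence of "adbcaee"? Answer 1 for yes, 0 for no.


Check if "ab" is a subsequence of "adbcaee"
Greedy scan:
  Position 0 ('a'): matches sub[0] = 'a'
  Position 1 ('d'): no match needed
  Position 2 ('b'): matches sub[1] = 'b'
  Position 3 ('c'): no match needed
  Position 4 ('a'): no match needed
  Position 5 ('e'): no match needed
  Position 6 ('e'): no match needed
All 2 characters matched => is a subsequence

1
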